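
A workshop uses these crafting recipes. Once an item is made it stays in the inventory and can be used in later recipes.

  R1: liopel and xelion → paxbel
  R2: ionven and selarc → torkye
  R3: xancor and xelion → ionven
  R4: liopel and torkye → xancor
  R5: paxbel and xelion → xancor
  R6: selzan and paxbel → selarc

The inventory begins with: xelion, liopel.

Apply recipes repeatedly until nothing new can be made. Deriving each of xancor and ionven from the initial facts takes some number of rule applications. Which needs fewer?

xancor

xancor: Using R1, liopel and xelion make paxbel. Using R5, paxbel and xelion make xancor. [2 rule applications]
ionven: liopel and xelion → paxbel (R1). paxbel and xelion → xancor (R5). xancor and xelion → ionven (R3). [3 rule applications]
xancor needs fewer.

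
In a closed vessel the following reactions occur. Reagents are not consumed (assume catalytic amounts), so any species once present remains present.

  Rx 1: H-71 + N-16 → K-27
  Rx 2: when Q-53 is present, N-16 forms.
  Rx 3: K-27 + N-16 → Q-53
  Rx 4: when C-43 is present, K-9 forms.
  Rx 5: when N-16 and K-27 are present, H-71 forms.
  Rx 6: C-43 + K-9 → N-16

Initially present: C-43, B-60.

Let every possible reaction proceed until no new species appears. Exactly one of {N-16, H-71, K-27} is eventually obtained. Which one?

N-16

C-43 present → K-9 forms (Rx 4).
C-43 and K-9 present → N-16 forms (Rx 6).
K-27 would need H-71 and N-16 (Rx 1), but H-71 never forms. H-71 would need N-16 and K-27 (Rx 5), but K-27 never forms.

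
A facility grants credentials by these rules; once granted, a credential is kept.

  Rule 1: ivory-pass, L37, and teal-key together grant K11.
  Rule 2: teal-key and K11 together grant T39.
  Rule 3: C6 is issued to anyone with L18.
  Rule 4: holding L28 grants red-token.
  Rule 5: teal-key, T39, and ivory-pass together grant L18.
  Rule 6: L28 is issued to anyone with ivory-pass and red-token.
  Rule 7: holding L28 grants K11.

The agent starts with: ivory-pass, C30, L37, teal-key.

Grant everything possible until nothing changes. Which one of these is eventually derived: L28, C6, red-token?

C6

Holding ivory-pass, L37, and teal-key grants K11 (Rule 1).
Holding teal-key and K11 grants T39 (Rule 2).
Holding teal-key, T39, and ivory-pass grants L18 (Rule 5).
Holding L18 grants C6 (Rule 3).
L28 would need ivory-pass and red-token (Rule 6), but red-token is never granted. red-token would need L28 (Rule 4), but L28 is never granted.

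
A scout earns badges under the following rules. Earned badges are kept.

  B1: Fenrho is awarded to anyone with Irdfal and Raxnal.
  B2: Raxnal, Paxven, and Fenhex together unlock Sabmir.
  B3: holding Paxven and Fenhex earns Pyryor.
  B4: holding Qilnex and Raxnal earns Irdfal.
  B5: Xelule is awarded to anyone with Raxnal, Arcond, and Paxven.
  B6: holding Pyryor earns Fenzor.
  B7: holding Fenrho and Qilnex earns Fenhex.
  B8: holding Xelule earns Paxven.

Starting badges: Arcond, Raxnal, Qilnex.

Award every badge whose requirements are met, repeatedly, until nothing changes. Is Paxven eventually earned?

Paxven would need Xelule (B8), but Xelule is never earned.

No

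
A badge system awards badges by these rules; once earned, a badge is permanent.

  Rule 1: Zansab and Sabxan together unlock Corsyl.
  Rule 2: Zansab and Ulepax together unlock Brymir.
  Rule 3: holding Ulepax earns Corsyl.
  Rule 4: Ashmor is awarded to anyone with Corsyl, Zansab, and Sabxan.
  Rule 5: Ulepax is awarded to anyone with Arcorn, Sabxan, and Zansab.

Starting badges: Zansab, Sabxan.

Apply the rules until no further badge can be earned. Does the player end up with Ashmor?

Yes

With Zansab and Sabxan, Corsyl is earned (Rule 1).
With Corsyl, Zansab, and Sabxan, Ashmor is earned (Rule 4).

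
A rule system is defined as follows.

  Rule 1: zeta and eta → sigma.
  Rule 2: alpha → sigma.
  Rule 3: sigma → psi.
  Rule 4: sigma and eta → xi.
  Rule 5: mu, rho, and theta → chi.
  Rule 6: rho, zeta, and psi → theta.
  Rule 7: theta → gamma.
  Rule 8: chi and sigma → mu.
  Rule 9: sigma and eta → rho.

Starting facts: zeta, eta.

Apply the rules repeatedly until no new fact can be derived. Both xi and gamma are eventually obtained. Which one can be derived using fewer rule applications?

xi

xi: From zeta and eta, Rule 1 gives sigma. sigma and eta hold, so xi follows (Rule 4). [2 rule applications]
gamma: zeta and eta hold, so sigma follows (Rule 1). sigma holds, so psi follows (Rule 3). From sigma and eta, Rule 9 gives rho. From rho, zeta, and psi, Rule 6 gives theta. theta holds, so gamma follows (Rule 7). [5 rule applications]
xi needs fewer.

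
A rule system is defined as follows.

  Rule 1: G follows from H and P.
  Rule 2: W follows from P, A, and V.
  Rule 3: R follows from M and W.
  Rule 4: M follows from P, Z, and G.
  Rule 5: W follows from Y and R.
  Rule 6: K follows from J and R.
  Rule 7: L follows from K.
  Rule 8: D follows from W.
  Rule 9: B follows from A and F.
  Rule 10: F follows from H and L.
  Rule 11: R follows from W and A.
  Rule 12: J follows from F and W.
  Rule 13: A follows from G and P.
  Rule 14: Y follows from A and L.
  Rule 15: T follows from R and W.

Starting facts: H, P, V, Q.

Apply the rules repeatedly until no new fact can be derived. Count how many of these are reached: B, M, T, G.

From H and P, Rule 1 gives G.
From G and P, Rule 13 gives A.
P, A, and V hold, so W follows (Rule 2).
W and A hold, so R follows (Rule 11).
From R and W, Rule 15 gives T.
B would need A and F (Rule 9), but F is never established.
M would need P, Z, and G (Rule 4), but Z is never established.
T: reached.
G: reached.
Reached: T and G — 2 of the 4.

2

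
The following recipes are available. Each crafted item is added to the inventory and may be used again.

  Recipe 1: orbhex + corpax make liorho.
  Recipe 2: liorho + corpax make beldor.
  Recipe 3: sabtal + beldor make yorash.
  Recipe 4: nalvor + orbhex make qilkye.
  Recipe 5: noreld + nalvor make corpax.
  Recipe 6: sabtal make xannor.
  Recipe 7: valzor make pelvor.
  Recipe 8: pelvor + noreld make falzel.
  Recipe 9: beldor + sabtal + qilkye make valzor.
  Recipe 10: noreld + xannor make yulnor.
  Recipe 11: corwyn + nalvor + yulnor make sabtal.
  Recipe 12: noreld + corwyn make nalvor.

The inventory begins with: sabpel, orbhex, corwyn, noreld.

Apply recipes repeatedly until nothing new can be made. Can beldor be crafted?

Yes

noreld + corwyn → nalvor (Recipe 12).
noreld + nalvor → corpax (Recipe 5).
orbhex + corpax → liorho (Recipe 1).
liorho + corpax → beldor (Recipe 2).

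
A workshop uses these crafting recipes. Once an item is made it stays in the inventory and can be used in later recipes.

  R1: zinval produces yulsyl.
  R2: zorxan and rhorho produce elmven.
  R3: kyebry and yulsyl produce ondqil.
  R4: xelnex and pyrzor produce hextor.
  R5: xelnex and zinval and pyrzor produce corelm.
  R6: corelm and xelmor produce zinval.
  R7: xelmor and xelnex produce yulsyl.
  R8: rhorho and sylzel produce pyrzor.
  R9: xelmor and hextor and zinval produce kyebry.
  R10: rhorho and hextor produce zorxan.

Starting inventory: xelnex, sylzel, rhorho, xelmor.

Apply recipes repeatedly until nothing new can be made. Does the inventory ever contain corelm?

No

corelm would need xelnex, zinval, and pyrzor (R5), but zinval is never obtained.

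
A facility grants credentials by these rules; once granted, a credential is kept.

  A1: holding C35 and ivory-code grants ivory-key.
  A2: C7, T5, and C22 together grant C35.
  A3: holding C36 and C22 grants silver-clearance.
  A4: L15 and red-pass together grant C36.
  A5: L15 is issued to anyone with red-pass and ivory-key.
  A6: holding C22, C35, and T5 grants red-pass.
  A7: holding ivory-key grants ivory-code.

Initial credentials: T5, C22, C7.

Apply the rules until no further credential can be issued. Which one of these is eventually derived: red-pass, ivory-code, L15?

Holding C7, T5, and C22 grants C35 (A2).
Holding C22, C35, and T5 grants red-pass (A6).
ivory-code would need ivory-key (A7), but ivory-key is never granted. L15 would need red-pass and ivory-key (A5), but ivory-key is never granted.

red-pass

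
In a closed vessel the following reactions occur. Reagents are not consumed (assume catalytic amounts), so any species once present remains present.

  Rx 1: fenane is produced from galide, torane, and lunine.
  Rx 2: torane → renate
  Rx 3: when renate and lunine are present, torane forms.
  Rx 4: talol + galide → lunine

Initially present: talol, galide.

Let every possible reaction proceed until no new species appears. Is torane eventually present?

No

torane would need renate and lunine (Rx 3), but renate never forms.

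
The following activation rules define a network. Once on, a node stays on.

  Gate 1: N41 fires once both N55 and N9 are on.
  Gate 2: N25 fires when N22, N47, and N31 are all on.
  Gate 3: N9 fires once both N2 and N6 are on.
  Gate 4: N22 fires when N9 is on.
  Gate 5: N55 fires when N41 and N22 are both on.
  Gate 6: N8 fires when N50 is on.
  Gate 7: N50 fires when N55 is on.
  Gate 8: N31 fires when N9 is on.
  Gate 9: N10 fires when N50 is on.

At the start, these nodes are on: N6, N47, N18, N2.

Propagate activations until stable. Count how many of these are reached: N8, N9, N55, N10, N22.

2

Gate 3: N2 and N6 on → N9 on.
Gate 4: N9 on → N22 on.
N8 would need N50 (Gate 6), but N50 never turns on.
N9: reached.
N55 would need N41 and N22 (Gate 5), but N41 never turns on.
N10 would need N50 (Gate 9), but N50 never turns on.
N22: reached.
Reached: N9 and N22 — 2 of the 5.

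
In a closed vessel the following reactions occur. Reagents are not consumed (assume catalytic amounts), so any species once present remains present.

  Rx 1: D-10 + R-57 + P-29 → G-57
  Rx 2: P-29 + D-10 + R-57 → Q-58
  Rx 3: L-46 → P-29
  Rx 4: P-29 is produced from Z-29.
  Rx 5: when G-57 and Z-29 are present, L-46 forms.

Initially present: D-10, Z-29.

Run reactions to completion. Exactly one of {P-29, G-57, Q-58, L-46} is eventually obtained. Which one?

P-29

Z-29 present → P-29 forms (Rx 4).
Q-58 would need P-29, D-10, and R-57 (Rx 2), but R-57 never forms. L-46 would need G-57 and Z-29 (Rx 5), but G-57 never forms. G-57 would need D-10, R-57, and P-29 (Rx 1), but R-57 never forms.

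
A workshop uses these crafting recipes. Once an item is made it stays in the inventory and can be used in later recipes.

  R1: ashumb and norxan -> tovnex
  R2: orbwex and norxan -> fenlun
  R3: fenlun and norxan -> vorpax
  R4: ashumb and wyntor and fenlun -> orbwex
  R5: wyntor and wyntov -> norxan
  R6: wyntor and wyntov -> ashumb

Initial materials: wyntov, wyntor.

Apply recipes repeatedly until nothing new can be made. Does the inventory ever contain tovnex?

Using R6, wyntor and wyntov make ashumb.
Using R5, wyntor and wyntov make norxan.
Using R1, ashumb and norxan make tovnex.

Yes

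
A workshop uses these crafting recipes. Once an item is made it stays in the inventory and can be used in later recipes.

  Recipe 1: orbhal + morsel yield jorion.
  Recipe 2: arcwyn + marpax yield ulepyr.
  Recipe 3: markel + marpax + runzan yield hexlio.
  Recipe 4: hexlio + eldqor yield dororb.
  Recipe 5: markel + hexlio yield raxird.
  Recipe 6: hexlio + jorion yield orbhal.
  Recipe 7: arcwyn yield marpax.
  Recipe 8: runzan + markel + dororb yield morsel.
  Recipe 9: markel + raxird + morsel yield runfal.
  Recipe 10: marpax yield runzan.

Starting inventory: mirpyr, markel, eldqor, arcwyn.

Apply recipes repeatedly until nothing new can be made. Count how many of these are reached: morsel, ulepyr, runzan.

Using Recipe 7, arcwyn makes marpax.
arcwyn + marpax → ulepyr (Recipe 2).
Using Recipe 10, marpax makes runzan.
Using Recipe 3, markel, marpax, and runzan make hexlio.
Using Recipe 4, hexlio and eldqor make dororb.
runzan + markel + dororb → morsel (Recipe 8).
morsel: reached.
ulepyr: reached.
runzan: reached.
All 3 are reached.

3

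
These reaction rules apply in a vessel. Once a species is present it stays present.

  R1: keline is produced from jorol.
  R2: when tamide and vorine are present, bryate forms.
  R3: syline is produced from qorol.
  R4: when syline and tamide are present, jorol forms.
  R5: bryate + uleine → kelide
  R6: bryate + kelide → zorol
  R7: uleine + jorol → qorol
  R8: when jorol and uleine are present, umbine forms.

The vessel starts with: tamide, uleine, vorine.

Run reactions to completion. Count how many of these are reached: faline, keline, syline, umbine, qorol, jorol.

No rule produces faline, and it is not given.
keline would need jorol (R1), but jorol never forms.
syline would need qorol (R3), but qorol never forms.
umbine would need jorol and uleine (R8), but jorol never forms.
qorol would need uleine and jorol (R7), but jorol never forms.
jorol would need syline and tamide (R4), but syline never forms.
None of the 6 are reached.

0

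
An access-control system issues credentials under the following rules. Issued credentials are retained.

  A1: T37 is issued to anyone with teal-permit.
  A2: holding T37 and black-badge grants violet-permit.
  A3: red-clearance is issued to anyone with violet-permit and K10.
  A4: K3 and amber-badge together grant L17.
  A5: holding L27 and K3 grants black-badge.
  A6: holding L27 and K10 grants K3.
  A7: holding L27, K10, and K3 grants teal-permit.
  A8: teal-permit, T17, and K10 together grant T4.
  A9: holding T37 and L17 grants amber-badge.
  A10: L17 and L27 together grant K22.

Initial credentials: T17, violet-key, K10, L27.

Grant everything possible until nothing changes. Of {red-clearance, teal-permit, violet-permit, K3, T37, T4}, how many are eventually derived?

6

Holding L27 and K10 grants K3 (A6).
Holding L27, K10, and K3 grants teal-permit (A7).
Holding L27 and K3 grants black-badge (A5).
Holding teal-permit grants T37 (A1).
Holding teal-permit, T17, and K10 grants T4 (A8).
Holding T37 and black-badge grants violet-permit (A2).
Holding violet-permit and K10 grants red-clearance (A3).
red-clearance: reached.
teal-permit: reached.
violet-permit: reached.
K3: reached.
T37: reached.
T4: reached.
All 6 are reached.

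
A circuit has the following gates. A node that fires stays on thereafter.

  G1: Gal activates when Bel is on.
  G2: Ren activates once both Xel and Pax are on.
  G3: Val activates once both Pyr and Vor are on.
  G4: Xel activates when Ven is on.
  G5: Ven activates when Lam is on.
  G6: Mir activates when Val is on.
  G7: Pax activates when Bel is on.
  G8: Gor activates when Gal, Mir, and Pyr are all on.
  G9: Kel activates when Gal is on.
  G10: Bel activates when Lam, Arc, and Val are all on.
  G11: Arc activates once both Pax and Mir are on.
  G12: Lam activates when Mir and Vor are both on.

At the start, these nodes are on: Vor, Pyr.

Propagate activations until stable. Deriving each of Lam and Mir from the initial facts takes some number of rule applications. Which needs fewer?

Mir: G3: Pyr and Vor on → Val on. Val is on, so Mir activates (G6). [2 rule applications]
Lam: G3: Pyr and Vor on → Val on. Val is on, so Mir activates (G6). Mir and Vor are on, so Lam activates (G12). [3 rule applications]
Mir needs fewer.

Mir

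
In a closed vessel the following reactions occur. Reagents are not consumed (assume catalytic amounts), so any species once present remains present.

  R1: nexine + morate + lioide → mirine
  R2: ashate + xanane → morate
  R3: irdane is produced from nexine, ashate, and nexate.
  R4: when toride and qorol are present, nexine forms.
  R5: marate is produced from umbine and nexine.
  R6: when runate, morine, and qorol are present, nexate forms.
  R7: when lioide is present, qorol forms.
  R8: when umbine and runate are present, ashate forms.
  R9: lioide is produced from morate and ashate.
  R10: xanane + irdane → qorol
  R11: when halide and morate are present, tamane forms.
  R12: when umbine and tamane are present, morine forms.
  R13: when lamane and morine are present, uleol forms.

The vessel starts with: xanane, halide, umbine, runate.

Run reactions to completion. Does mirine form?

mirine would need nexine, morate, and lioide (R1), but nexine never forms.

No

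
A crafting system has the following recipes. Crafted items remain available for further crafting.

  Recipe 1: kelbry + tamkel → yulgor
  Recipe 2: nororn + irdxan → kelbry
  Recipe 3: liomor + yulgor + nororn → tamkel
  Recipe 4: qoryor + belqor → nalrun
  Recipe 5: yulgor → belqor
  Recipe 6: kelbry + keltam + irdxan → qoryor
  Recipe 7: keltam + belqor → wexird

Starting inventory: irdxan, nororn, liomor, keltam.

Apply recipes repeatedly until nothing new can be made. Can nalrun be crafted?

No

nalrun would need qoryor and belqor (Recipe 4), but belqor is never obtained.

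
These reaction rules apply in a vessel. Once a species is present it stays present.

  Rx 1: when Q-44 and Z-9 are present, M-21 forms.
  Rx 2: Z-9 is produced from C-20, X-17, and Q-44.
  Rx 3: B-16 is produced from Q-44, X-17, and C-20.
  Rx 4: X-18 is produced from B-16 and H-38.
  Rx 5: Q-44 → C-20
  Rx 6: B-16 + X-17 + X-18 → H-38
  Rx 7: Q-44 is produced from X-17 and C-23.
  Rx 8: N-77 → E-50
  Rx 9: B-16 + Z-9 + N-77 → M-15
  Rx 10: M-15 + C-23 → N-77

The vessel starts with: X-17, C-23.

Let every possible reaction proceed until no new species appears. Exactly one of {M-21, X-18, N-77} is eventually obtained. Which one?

M-21

X-17 and C-23 present → Q-44 forms (Rx 7).
Q-44 present → C-20 forms (Rx 5).
C-20, X-17, and Q-44 present → Z-9 forms (Rx 2).
Q-44 and Z-9 present → M-21 forms (Rx 1).
N-77 would need M-15 and C-23 (Rx 10), but M-15 never forms. X-18 would need B-16 and H-38 (Rx 4), but H-38 never forms.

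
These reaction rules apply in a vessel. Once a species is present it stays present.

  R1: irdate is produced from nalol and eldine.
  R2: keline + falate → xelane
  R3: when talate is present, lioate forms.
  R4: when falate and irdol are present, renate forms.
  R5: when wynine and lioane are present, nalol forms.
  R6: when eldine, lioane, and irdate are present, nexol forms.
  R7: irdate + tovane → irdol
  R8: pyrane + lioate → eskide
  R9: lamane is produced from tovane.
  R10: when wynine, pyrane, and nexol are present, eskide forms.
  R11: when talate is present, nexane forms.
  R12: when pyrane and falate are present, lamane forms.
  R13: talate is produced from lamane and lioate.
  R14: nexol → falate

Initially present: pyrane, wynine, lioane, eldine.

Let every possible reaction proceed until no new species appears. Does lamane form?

Yes

wynine and lioane present → nalol forms (R5).
nalol and eldine present → irdate forms (R1).
eldine, lioane, and irdate present → nexol forms (R6).
nexol present → falate forms (R14).
pyrane and falate present → lamane forms (R12).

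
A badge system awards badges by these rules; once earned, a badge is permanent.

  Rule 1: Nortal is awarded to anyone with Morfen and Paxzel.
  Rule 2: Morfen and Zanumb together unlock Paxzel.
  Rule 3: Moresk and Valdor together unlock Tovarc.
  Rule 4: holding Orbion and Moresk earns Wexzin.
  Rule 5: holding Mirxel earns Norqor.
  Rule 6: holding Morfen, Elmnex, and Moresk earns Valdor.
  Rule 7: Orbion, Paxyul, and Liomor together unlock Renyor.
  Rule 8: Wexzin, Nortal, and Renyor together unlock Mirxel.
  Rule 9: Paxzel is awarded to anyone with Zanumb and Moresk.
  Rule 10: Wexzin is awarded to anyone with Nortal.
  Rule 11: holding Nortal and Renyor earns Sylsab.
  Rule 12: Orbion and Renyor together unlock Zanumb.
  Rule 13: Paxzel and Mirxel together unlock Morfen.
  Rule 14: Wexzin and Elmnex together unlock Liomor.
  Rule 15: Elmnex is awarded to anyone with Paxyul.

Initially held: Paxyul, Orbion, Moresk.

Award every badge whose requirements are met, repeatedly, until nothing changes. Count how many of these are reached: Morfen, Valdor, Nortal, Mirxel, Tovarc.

Morfen would need Paxzel and Mirxel (Rule 13), but Mirxel is never earned.
Valdor would need Morfen, Elmnex, and Moresk (Rule 6), but Morfen is never earned.
Nortal would need Morfen and Paxzel (Rule 1), but Morfen is never earned.
Mirxel would need Wexzin, Nortal, and Renyor (Rule 8), but Nortal is never earned.
Tovarc would need Moresk and Valdor (Rule 3), but Valdor is never earned.
None of the 5 are reached.

0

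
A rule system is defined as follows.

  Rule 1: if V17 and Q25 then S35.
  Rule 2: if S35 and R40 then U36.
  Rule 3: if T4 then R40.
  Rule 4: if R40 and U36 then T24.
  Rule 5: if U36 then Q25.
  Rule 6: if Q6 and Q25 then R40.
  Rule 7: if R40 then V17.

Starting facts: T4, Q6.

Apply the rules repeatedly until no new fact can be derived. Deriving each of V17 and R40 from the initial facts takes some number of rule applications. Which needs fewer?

R40

R40: T4 holds, so R40 follows (Rule 3). [1 rule application]
V17: From T4, Rule 3 gives R40. From R40, Rule 7 gives V17. [2 rule applications]
R40 needs fewer.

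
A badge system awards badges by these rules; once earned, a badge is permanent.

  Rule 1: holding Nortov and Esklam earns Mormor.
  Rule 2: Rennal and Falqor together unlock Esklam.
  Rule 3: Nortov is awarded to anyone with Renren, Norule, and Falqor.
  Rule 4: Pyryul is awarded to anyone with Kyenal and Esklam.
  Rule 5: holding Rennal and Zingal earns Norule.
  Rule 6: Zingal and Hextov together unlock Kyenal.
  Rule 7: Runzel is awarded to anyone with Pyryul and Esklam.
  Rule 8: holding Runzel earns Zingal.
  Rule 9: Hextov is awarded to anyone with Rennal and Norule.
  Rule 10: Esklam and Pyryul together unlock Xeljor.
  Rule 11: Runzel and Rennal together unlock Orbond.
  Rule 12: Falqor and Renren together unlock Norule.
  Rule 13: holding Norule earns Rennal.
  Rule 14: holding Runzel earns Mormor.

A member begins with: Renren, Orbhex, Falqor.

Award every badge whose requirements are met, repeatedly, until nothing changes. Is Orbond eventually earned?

No

Orbond would need Runzel and Rennal (Rule 11), but Runzel is never earned.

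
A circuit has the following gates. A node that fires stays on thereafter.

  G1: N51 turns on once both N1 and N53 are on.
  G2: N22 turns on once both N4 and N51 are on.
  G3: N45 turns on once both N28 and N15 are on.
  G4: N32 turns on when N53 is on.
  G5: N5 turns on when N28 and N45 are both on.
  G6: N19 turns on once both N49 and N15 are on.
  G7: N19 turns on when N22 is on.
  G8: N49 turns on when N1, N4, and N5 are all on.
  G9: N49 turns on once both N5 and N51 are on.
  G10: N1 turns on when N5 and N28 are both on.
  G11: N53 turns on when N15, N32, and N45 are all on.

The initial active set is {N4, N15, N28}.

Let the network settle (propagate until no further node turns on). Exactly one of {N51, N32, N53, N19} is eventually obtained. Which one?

N28 and N15 are on, so N45 turns on (G3).
N28 and N45 are on, so N5 turns on (G5).
N5 and N28 are on, so N1 turns on (G10).
N1, N4, and N5 are on, so N49 turns on (G8).
N49 and N15 are on, so N19 turns on (G6).
N53 would need N15, N32, and N45 (G11), but N32 never turns on. N32 would need N53 (G4), but N53 never turns on. N51 would need N1 and N53 (G1), but N53 never turns on.

N19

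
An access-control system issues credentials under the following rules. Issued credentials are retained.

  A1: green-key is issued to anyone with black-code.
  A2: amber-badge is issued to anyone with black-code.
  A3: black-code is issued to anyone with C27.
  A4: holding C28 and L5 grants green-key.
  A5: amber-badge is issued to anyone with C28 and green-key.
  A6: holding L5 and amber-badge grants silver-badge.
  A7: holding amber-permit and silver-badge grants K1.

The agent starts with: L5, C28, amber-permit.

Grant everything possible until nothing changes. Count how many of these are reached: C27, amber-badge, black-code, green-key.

2

Holding C28 and L5 grants green-key (A4).
Holding C28 and green-key grants amber-badge (A5).
No rule produces C27, and it is not given.
amber-badge: reached.
black-code would need C27 (A3), but C27 is never granted.
green-key: reached.
Reached: amber-badge and green-key — 2 of the 4.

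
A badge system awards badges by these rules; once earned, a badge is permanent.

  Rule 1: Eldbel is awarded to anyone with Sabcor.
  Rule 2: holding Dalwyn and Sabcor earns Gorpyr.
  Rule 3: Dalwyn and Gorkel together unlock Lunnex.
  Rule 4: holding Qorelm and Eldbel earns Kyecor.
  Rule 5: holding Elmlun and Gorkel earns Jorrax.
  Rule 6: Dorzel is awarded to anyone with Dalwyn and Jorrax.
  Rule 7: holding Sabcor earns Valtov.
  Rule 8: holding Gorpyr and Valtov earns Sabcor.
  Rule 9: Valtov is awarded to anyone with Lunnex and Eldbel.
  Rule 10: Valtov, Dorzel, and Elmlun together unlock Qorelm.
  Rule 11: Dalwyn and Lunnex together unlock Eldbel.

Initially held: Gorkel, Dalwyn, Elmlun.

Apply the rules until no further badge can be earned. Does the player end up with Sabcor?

Sabcor would need Gorpyr and Valtov (Rule 8), but Gorpyr is never earned.

No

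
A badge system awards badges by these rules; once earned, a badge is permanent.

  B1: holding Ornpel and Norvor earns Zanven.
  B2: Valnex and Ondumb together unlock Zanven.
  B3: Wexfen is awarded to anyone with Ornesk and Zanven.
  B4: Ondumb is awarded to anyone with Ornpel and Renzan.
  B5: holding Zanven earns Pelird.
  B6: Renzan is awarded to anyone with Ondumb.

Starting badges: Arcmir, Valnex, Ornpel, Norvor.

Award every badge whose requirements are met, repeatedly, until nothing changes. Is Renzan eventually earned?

No

Renzan would need Ondumb (B6), but Ondumb is never earned.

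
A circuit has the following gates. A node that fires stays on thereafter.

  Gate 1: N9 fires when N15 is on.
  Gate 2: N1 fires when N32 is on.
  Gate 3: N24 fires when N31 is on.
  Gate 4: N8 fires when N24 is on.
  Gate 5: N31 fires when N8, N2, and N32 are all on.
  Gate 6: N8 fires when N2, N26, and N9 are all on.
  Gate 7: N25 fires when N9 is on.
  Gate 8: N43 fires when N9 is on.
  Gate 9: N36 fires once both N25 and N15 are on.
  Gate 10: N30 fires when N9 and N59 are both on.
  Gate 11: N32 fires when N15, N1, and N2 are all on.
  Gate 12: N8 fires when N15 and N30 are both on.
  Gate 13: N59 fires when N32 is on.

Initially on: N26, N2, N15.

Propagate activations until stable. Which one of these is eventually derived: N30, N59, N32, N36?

N36

Gate 1: N15 on → N9 on.
N9 is on, so N25 fires (Gate 7).
Gate 9: N25 and N15 on → N36 on.
N59 would need N32 (Gate 13), but N32 never turns on. N32 would need N15, N1, and N2 (Gate 11), but N1 never turns on. N30 would need N9 and N59 (Gate 10), but N59 never turns on.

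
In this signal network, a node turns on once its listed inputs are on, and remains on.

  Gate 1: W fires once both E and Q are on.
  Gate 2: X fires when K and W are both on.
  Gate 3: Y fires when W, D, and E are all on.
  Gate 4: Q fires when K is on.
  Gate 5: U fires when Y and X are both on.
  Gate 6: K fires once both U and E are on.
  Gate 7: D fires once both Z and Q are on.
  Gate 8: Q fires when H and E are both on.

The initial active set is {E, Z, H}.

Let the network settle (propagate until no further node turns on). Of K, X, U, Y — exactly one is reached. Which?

H and E are on, so Q fires (Gate 8).
Gate 7: Z and Q on → D on.
E and Q are on, so W fires (Gate 1).
Gate 3: W, D, and E on → Y on.
X would need K and W (Gate 2), but K never turns on. U would need Y and X (Gate 5), but X never turns on. K would need U and E (Gate 6), but U never turns on.

Y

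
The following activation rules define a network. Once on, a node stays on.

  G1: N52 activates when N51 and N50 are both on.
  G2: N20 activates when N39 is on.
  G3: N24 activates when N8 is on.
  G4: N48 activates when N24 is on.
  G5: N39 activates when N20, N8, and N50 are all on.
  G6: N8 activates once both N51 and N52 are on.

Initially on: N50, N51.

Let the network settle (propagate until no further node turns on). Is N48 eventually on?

Yes

G1: N51 and N50 on → N52 on.
G6: N51 and N52 on → N8 on.
G3: N8 on → N24 on.
G4: N24 on → N48 on.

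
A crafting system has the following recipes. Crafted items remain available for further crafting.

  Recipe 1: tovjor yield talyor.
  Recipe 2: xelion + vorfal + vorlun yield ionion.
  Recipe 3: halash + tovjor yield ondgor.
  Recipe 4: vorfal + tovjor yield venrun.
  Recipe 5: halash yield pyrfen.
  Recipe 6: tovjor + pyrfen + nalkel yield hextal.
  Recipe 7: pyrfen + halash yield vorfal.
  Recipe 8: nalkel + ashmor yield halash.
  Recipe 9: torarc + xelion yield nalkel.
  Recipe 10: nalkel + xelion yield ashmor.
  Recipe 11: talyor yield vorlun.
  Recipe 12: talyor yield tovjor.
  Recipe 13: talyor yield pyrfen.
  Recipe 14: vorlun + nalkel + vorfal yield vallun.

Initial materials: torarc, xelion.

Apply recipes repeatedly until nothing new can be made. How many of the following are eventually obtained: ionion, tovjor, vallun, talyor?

ionion would need xelion, vorfal, and vorlun (Recipe 2), but vorlun is never obtained.
tovjor would need talyor (Recipe 12), but talyor is never obtained.
vallun would need vorlun, nalkel, and vorfal (Recipe 14), but vorlun is never obtained.
talyor would need tovjor (Recipe 1), but tovjor is never obtained.
None of the 4 are reached.

0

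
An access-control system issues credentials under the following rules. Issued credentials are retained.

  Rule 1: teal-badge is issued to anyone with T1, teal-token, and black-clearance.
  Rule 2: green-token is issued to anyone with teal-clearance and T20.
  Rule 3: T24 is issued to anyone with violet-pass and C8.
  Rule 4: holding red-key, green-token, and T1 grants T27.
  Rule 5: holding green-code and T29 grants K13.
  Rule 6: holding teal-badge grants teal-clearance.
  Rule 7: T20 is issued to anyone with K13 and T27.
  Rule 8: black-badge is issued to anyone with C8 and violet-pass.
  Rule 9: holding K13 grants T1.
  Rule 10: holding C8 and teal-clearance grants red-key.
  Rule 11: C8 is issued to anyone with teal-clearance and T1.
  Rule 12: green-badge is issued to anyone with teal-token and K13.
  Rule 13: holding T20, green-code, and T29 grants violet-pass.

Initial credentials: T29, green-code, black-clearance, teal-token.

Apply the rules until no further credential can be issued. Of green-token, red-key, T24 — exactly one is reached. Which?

red-key

Holding green-code and T29 grants K13 (Rule 5).
Holding K13 grants T1 (Rule 9).
Holding T1, teal-token, and black-clearance grants teal-badge (Rule 1).
Holding teal-badge grants teal-clearance (Rule 6).
Holding teal-clearance and T1 grants C8 (Rule 11).
Holding C8 and teal-clearance grants red-key (Rule 10).
green-token would need teal-clearance and T20 (Rule 2), but T20 is never granted. T24 would need violet-pass and C8 (Rule 3), but violet-pass is never granted.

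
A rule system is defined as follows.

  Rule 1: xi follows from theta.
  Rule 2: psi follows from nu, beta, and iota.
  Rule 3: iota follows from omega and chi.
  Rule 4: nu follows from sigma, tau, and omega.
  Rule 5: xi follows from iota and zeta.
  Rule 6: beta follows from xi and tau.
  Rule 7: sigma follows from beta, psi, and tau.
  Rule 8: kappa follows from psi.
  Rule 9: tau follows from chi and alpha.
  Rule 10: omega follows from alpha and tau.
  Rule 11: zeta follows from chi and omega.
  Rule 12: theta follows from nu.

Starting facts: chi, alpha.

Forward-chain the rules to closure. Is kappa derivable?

kappa would need psi (Rule 8), but psi is never established.

No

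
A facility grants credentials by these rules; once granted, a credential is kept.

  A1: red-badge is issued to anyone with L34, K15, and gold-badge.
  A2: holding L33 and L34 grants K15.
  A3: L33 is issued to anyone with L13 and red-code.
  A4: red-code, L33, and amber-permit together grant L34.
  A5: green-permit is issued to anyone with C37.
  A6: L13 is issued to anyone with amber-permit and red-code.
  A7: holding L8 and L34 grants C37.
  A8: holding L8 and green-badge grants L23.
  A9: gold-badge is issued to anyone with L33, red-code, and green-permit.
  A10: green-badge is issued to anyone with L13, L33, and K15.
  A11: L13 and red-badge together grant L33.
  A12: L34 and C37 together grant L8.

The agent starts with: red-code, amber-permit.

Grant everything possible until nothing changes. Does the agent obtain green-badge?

Yes

Holding amber-permit and red-code grants L13 (A6).
Holding L13 and red-code grants L33 (A3).
Holding red-code, L33, and amber-permit grants L34 (A4).
Holding L33 and L34 grants K15 (A2).
Holding L13, L33, and K15 grants green-badge (A10).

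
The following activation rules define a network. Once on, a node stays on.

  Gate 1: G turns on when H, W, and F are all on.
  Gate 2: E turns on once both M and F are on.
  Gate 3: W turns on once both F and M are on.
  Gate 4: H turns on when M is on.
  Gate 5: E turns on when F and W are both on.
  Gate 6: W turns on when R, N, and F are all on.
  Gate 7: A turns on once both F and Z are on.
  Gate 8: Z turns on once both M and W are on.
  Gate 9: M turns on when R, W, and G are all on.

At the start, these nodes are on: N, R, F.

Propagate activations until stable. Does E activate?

Yes

R, N, and F are on, so W turns on (Gate 6).
Gate 5: F and W on → E on.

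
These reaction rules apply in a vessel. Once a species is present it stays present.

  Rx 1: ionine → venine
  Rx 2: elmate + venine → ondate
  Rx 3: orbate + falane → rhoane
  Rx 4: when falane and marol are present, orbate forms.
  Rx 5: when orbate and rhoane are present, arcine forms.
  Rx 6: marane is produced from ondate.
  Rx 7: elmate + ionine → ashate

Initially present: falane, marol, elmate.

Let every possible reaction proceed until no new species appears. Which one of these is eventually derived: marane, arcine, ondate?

falane and marol present → orbate forms (Rx 4).
orbate and falane present → rhoane forms (Rx 3).
orbate and rhoane present → arcine forms (Rx 5).
ondate would need elmate and venine (Rx 2), but venine never forms. marane would need ondate (Rx 6), but ondate never forms.

arcine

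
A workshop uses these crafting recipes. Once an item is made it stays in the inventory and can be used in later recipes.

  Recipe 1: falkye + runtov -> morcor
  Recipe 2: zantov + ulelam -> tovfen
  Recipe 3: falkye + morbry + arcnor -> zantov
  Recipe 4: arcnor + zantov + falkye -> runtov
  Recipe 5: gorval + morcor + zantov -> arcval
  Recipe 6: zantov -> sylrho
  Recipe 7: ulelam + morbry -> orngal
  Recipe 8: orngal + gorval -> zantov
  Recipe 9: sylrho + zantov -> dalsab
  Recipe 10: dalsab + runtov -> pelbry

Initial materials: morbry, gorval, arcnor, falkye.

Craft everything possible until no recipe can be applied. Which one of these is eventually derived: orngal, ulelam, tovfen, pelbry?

Using Recipe 3, falkye, morbry, and arcnor make zantov.
arcnor + zantov + falkye -> runtov (Recipe 4).
zantov -> sylrho (Recipe 6).
Using Recipe 9, sylrho and zantov make dalsab.
Using Recipe 10, dalsab and runtov make pelbry.
tovfen would need zantov and ulelam (Recipe 2), but ulelam is never obtained. No rule produces ulelam, and it is not given. orngal would need ulelam and morbry (Recipe 7), but ulelam is never obtained.

pelbry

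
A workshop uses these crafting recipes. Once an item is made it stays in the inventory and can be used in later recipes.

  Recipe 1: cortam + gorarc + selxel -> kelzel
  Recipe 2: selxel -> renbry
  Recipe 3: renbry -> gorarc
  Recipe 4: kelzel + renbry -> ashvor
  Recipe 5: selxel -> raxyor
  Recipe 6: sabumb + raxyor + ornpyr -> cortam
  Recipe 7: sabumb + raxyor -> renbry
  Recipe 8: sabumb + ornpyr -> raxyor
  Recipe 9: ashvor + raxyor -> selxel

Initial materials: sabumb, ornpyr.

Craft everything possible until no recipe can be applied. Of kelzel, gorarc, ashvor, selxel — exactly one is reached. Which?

sabumb + ornpyr -> raxyor (Recipe 8).
Using Recipe 7, sabumb and raxyor make renbry.
renbry -> gorarc (Recipe 3).
selxel would need ashvor and raxyor (Recipe 9), but ashvor is never obtained. ashvor would need kelzel and renbry (Recipe 4), but kelzel is never obtained. kelzel would need cortam, gorarc, and selxel (Recipe 1), but selxel is never obtained.

gorarc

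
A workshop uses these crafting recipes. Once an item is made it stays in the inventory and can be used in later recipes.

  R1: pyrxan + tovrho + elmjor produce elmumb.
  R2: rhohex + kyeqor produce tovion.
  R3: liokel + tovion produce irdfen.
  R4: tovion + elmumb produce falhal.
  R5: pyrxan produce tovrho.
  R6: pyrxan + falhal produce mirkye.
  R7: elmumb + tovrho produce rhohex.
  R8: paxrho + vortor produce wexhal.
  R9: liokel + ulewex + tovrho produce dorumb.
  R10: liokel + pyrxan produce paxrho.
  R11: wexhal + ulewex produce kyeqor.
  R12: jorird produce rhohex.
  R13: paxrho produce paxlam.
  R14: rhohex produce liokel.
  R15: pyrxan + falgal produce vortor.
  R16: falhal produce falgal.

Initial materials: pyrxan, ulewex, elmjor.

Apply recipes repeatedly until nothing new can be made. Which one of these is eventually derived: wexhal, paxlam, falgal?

paxlam

Using R5, pyrxan makes tovrho.
Using R1, pyrxan, tovrho, and elmjor make elmumb.
elmumb + tovrho → rhohex (R7).
Using R14, rhohex makes liokel.
liokel + pyrxan → paxrho (R10).
Using R13, paxrho makes paxlam.
falgal would need falhal (R16), but falhal is never obtained. wexhal would need paxrho and vortor (R8), but vortor is never obtained.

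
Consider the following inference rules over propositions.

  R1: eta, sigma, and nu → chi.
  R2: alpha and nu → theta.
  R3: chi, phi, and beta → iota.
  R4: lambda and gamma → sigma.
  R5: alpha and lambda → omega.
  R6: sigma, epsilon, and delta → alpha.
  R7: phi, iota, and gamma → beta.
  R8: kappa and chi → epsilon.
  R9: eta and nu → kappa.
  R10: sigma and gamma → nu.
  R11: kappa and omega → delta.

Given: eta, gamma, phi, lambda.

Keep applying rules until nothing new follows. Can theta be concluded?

No

theta would need alpha and nu (R2), but alpha is never established.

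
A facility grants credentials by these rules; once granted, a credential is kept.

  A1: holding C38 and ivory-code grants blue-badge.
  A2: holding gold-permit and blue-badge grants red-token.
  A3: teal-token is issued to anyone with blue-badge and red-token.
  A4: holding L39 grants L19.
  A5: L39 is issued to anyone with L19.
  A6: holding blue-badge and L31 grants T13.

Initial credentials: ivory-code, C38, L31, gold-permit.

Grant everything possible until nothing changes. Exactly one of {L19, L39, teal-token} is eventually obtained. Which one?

Holding C38 and ivory-code grants blue-badge (A1).
Holding gold-permit and blue-badge grants red-token (A2).
Holding blue-badge and red-token grants teal-token (A3).
L39 would need L19 (A5), but L19 is never granted. L19 would need L39 (A4), but L39 is never granted.

teal-token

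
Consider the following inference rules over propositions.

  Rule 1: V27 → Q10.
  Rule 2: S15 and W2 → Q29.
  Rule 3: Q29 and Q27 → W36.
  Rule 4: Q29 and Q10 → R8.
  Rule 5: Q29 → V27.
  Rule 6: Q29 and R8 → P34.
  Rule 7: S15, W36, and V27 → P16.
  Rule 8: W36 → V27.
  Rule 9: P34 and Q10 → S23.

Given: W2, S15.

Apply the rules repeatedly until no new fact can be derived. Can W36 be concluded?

No

W36 would need Q29 and Q27 (Rule 3), but Q27 is never established.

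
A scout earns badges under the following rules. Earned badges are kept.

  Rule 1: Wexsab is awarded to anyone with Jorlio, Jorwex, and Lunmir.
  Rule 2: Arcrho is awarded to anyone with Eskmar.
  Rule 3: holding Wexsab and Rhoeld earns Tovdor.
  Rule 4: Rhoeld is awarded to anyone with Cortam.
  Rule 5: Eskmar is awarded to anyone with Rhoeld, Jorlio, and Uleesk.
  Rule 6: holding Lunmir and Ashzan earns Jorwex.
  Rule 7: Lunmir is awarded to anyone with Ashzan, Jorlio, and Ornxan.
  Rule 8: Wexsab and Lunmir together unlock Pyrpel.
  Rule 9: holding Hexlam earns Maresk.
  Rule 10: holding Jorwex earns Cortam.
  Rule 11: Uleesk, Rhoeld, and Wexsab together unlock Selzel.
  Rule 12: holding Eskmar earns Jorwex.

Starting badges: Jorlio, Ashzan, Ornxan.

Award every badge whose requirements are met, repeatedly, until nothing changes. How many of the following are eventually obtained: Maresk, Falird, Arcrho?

Maresk would need Hexlam (Rule 9), but Hexlam is never earned.
No rule produces Falird, and it is not given.
Arcrho would need Eskmar (Rule 2), but Eskmar is never earned.
None of the 3 are reached.

0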